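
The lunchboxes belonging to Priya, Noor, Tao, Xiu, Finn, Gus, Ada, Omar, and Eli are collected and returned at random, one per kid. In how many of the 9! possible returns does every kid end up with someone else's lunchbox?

Count assignments avoiding every fixed point. For any j of the 9 kids fixed to their own lunchbox, the other 9−j can be arranged in (9−j)! ways.
By inclusion–exclusion this is Σ_{j=0}^{9} (−1)^j C(9,j)·(9−j)!.
Computing: 362880 − 362880 + 181440 − 60480 + 15120 − 3024 + 504 − 72 + 9 − 1 = 133496.

133496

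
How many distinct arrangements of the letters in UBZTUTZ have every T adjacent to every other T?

180

Treat the 2 copies of T as a single block. The multiset to arrange is then {TT, B, U, U, Z, Z}, 6 items in all.
That gives (6)!/(2!·2!) = 180 arrangements.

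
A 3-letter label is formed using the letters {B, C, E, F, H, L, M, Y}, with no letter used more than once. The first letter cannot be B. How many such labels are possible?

294

The first letter has 8−1 = 7 choices (anything except B).
The remaining 2 letters are filled from the other 7 symbols without repetition: 7 × 6 = 42.
Total: 7 × 42 = 294.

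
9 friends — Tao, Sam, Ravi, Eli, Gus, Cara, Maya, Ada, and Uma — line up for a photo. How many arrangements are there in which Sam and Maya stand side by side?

80640

Glue Sam and Maya into one block (2 internal orders), leaving 8 units to arrange in a row.
So the count is 2·(8)! = 80640.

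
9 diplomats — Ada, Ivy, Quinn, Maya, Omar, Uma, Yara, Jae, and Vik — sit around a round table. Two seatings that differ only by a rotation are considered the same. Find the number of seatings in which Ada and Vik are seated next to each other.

Treat {Ada, Vik} as one unit (2 internal orders) and seat the resulting 8 units around the table: (7)! circular arrangements.
So 2 × (7)! = 2 × 5040 = 10080.

10080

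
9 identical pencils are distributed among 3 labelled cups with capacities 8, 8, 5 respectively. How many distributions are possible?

By stars and bars, unrestricted non-negative solutions to x_1+…+x_3 = 9 number C(9+2,2) = 55.
Subtract solutions that violate a single cap (substitute x_i' = x_i − (cap_i+1)): x_1 ≥ 9 gives C(2,2) = 1; x_2 ≥ 9 gives C(2,2) = 1; x_3 ≥ 6 gives C(5,2) = 10. Together 12.
No two caps can be exceeded simultaneously, so the pair terms are all 0.
By inclusion–exclusion the count is 55 − 12 + 0 = 43.

43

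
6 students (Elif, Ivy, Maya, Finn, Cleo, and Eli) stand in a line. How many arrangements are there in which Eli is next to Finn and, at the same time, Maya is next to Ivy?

96

Treat {Eli,Finn} as one block (2 orders) and {Maya,Ivy} as another (2 orders).
That leaves 4 units to arrange: 2 × 2 × 4! = 4 × 24 = 96.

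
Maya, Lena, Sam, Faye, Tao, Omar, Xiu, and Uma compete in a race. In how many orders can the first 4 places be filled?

1680

This is an ordered selection of 4 from 8: P(8,4).
That gives 8 × 7 × 6 × 5 = 1680.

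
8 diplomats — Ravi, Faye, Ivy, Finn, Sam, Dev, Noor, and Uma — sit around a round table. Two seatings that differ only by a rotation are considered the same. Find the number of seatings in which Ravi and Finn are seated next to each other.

Treat {Ravi, Finn} as one unit (2 internal orders) and seat the resulting 7 units around the table: (6)! circular arrangements.
So 2 × (6)! = 2 × 720 = 1440.

1440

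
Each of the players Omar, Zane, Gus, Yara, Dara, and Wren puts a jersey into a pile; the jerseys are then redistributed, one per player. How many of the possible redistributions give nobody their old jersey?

This is the derangement count D_6: permutations of 6 items with no fixed point.
By inclusion–exclusion this is Σ_{j=0}^{6} (−1)^j C(6,j)·(6−j)!.
Computing: 720 − 720 + 360 − 120 + 30 − 6 + 1 = 265.

265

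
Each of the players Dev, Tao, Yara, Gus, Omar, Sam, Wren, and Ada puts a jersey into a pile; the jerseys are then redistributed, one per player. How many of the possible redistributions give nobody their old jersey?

14833

Count assignments avoiding every fixed point. For any j of the 8 players fixed to their old jersey, the other 8−j can be arranged in (8−j)! ways.
By inclusion–exclusion this is Σ_{j=0}^{8} (−1)^j C(8,j)·(8−j)!.
Computing: 40320 − 40320 + 20160 − 6720 + 1680 − 336 + 56 − 8 + 1 = 14833.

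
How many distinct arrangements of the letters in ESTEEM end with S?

20

Fix S in the last position and arrange the remaining 5 letters.
Those 5 letters have E appearing 3 times, giving (5)!/(3!) = 20.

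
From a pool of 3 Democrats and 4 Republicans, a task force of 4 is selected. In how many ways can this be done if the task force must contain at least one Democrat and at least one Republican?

34

Total 4-person selections from all 7: C(7,4) = 35.
Subtract selections that omit an entire group: no Democrats → C(4,4) = 1; no Republicans → C(3,4) = 0.
Both groups omitted at once is impossible, so 35 − 1 = 34.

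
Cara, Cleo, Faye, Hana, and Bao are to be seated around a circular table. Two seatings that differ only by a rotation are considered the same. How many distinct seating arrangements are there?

24

Fix one person's seat to break rotational symmetry; the remaining 4 people can be arranged in (4)! = 24 ways.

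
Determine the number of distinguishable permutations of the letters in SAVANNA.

420

The 7 letters of SAVANNA have repeats: A appearing 3 times and N appearing twice.
The number of distinct arrangements is 7!/(3!·2!) = 5040/12 = 420.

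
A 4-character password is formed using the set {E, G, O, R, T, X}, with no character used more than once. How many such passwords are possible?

With no repetition, fill the 4 characters in order: 6 choices, then 5, down to 3.
6 × 5 × 4 × 3 = 360.

360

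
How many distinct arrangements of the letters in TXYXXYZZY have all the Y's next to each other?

420

Treat the 3 copies of Y as a single block. The multiset to arrange is then {YYY, T, X, X, X, Z, Z}, 7 items in all.
That gives (7)!/(3!·2!) = 420 arrangements.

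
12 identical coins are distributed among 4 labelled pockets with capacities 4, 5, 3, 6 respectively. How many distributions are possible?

By stars and bars, unrestricted non-negative solutions to x_1+…+x_4 = 12 number C(12+3,3) = 455.
Subtract solutions that violate a single cap (substitute x_i' = x_i − (cap_i+1)): x_1 ≥ 5 gives C(10,3) = 120; x_2 ≥ 6 gives C(9,3) = 84; x_3 ≥ 4 gives C(11,3) = 165; x_4 ≥ 7 gives C(8,3) = 56. Together 425.
Add back pairs where two caps are both exceeded: 4 + 20 + 1 + 10 + 0 + 4 = 39.
By inclusion–exclusion the count is 455 − 425 + 39 = 69.

69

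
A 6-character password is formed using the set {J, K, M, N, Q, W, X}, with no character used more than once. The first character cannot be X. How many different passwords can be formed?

The first character has 7−1 = 6 choices (anything except X).
The remaining 5 characters are filled from the other 6 symbols without repetition: 6 × 5 × 4 × 3 × 2 = 720.
Total: 6 × 720 = 4320.

4320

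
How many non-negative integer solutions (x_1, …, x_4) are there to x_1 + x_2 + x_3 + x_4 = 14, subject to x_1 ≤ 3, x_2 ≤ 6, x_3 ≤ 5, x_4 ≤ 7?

By stars and bars, unrestricted non-negative solutions to x_1+…+x_4 = 14 number C(14+3,3) = 680.
Subtract solutions that violate a single cap (substitute x_i' = x_i − (cap_i+1)): x_1 ≥ 4 gives C(13,3) = 286; x_2 ≥ 7 gives C(10,3) = 120; x_3 ≥ 6 gives C(11,3) = 165; x_4 ≥ 8 gives C(9,3) = 84. Together 655.
Add back pairs where two caps are both exceeded: 20 + 35 + 10 + 4 + 0 + 1 = 70.
By inclusion–exclusion the count is 680 − 655 + 70 = 95.

95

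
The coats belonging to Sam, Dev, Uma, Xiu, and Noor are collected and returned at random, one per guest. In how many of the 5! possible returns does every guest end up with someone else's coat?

Let Aᵢ be the assignments in which guest i gets their own coat. We want the size of the complement of A₁∪…∪A_5.
By inclusion–exclusion this is Σ_{j=0}^{5} (−1)^j C(5,j)·(5−j)!.
Computing: 120 − 120 + 60 − 20 + 5 − 1 = 44.

44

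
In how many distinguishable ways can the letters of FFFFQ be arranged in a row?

5

The 5 letters of FFFFQ have repeats: F appearing 4 times.
Dividing 5! = 120 by 4! = 24 for the repeated letters gives 5.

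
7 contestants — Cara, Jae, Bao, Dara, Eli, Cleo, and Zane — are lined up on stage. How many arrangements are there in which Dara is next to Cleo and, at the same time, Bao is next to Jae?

480

Treat {Dara,Cleo} as one block (2 orders) and {Bao,Jae} as another (2 orders).
That leaves 5 units to arrange: 2 × 2 × 5! = 4 × 120 = 480.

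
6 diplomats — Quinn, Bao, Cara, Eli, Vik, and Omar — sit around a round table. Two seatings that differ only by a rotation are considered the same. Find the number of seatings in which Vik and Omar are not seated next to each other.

72

Without the restriction there are (5)! = 120 seatings.
Seatings with Vik beside Omar: treat them as a block with 2 internal orders, giving 2 × (4)! = 48.
Subtracting, 120 − 48 = 72.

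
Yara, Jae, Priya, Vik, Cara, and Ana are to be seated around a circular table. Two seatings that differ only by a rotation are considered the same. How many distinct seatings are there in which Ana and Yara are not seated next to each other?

All circular seatings of 6 people number (5)! = 120.
Seatings with Ana beside Yara: treat them as a block with 2 internal orders, giving 2 × (4)! = 48.
Subtracting, 120 − 48 = 72.

72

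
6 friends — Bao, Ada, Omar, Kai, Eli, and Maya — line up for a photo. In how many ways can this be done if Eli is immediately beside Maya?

Treat {Eli, Maya} as a single unit. There are 5 units to order, and the pair itself can be ordered 2 ways.
So the count is 2·(5)! = 240.

240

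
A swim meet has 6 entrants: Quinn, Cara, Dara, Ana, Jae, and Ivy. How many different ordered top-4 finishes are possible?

There are 6 choices for 1st place, 5 for 2nd, and so on down to 3 for position 4.
That gives 6 × 5 × 4 × 3 = 360.

360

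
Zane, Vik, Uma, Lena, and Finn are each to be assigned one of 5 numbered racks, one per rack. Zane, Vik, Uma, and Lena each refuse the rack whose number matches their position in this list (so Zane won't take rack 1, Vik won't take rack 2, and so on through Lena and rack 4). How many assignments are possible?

53

Let Aᵢ (for 1 ≤ i ≤ 4) be the placements that put person i in their forbidden rack. Any j of these fix j positions, leaving (5−j)! ways to fill the rest, and there are C(4,j) ways to pick which j.
By inclusion–exclusion, the number of valid placements is Σ_{j=0}^{4} (−1)^j C(4,j)·(5−j)!.
Computing: 120 − 96 + 36 − 8 + 1 = 53.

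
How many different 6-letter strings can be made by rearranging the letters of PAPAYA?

Letter multiplicities in PAPAYA: A×3, P×2, Y×1.
Dividing 6! = 720 by 3!·2! = 12 for the repeated letters gives 60.

60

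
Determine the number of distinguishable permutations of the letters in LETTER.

180

The 6 letters of LETTER have repeats: E appearing twice and T appearing twice.
The number of distinct arrangements is 6!/(2!·2!) = 720/4 = 180.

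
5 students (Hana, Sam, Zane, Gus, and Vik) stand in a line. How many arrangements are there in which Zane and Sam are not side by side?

72

Of the 5! = 120 arrangements, those with Zane and Sam adjacent number 2 × 4! = 48 (treat the pair as a block with 2 internal orders).
So 120 − 48 = 72 arrangements keep them apart.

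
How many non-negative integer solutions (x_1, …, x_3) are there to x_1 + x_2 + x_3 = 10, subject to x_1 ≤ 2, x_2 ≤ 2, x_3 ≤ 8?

6

By stars and bars, unrestricted non-negative solutions to x_1+…+x_3 = 10 number C(10+2,2) = 66.
Subtract solutions that violate a single cap (substitute x_i' = x_i − (cap_i+1)): x_1 ≥ 3 gives C(9,2) = 36; x_2 ≥ 3 gives C(9,2) = 36; x_3 ≥ 9 gives C(3,2) = 3. Together 75.
Add back pairs where two caps are both exceeded: 15 + 0 + 0 = 15.
By inclusion–exclusion the count is 66 − 75 + 15 = 6.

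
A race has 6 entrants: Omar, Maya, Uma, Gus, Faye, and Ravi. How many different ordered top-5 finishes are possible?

720

There are 6 choices for 1st place, 5 for 2nd, and so on down to 2 for position 5.
That gives 6 × 5 × 4 × 3 × 2 = 720.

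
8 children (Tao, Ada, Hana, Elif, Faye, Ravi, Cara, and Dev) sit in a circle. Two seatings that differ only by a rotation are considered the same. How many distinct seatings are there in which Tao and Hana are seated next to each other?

1440

Treat {Tao, Hana} as one unit (2 internal orders) and seat the resulting 7 units around the table: (6)! circular arrangements.
So 2 × (6)! = 2 × 720 = 1440.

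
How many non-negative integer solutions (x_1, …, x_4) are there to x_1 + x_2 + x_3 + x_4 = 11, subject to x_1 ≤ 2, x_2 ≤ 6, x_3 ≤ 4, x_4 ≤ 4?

Ignoring the caps, the number of non-negative solutions to x_1+…+x_4 = 11 is C(14,3) = 364.
Subtract solutions that violate a single cap (substitute x_i' = x_i − (cap_i+1)): x_1 ≥ 3 gives C(11,3) = 165; x_2 ≥ 7 gives C(7,3) = 35; x_3 ≥ 5 gives C(9,3) = 84; x_4 ≥ 5 gives C(9,3) = 84. Together 368.
Add back pairs where two caps are both exceeded: 4 + 20 + 20 + 0 + 0 + 4 = 48.
By inclusion–exclusion the count is 364 − 368 + 48 = 44.

44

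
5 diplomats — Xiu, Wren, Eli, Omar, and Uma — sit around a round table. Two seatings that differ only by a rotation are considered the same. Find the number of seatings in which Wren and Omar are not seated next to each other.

All circular seatings of 5 people number (4)! = 24.
Seatings with Wren beside Omar: treat them as a block with 2 internal orders, giving 2 × (3)! = 12.
Subtracting, 24 − 12 = 12.

12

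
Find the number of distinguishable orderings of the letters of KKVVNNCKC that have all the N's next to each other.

Treat the 2 copies of N as a single block. The multiset to arrange is then {NN, C, C, K, K, K, V, V}, 8 items in all.
That gives (8)!/(3!·2!·2!) = 1680 arrangements.

1680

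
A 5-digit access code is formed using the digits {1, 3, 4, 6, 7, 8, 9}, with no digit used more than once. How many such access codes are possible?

2520

With no repetition, fill the 5 digits in order: 7 choices, then 6, down to 3.
7 × 6 × 5 × 4 × 3 = 2520.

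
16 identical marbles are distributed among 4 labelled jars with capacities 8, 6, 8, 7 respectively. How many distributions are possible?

350

Ignoring the caps, the number of non-negative solutions to x_1+…+x_4 = 16 is C(19,3) = 969.
Subtract solutions that violate a single cap (substitute x_i' = x_i − (cap_i+1)): x_1 ≥ 9 gives C(10,3) = 120; x_2 ≥ 7 gives C(12,3) = 220; x_3 ≥ 9 gives C(10,3) = 120; x_4 ≥ 8 gives C(11,3) = 165. Together 625.
Add back pairs where two caps are both exceeded: 1 + 0 + 0 + 1 + 4 + 0 = 6.
By inclusion–exclusion the count is 969 − 625 + 6 = 350.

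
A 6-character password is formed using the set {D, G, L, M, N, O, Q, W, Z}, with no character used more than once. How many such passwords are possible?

Choose and order 6 of the 9 symbols: the first character has 9 options, the next 8, and so on down to 4.
That product is 9 × 8 × 7 × 6 × 5 × 4 = 60480.

60480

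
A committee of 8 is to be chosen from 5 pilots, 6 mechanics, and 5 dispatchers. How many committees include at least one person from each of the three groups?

Total 8-person selections from all 16: C(16,8) = 12870.
Selections missing a whole group: no pilots → C(11,8) = 165; no mechanics → C(10,8) = 45; no dispatchers → C(11,8) = 165.
Add back selections omitting two groups (i.e. drawn from a single group): C(5,8) + C(6,8) + C(5,8) = 0.
By inclusion–exclusion: 12870 − 375 + 0 = 12495.

12495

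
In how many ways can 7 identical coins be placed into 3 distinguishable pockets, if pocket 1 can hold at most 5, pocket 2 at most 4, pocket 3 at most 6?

By stars and bars, unrestricted non-negative solutions to x_1+…+x_3 = 7 number C(7+2,2) = 36.
Subtract solutions that violate a single cap (substitute x_i' = x_i − (cap_i+1)): x_1 ≥ 6 gives C(3,2) = 3; x_2 ≥ 5 gives C(4,2) = 6; x_3 ≥ 7 gives C(2,2) = 1. Together 10.
No two caps can be exceeded simultaneously, so the pair terms are all 0.
By inclusion–exclusion the count is 36 − 10 + 0 = 26.

26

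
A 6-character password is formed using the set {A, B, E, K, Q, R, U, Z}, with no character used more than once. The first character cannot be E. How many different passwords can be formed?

17640

The first character has 8−1 = 7 choices (anything except E).
The remaining 5 characters are filled from the other 7 symbols without repetition: 7 × 6 × 5 × 4 × 3 = 2520.
Total: 7 × 2520 = 17640.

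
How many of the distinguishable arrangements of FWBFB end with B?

Fix B in the last position and arrange the remaining 4 letters.
Those 4 letters have F appearing twice, giving (4)!/(2!) = 12.

12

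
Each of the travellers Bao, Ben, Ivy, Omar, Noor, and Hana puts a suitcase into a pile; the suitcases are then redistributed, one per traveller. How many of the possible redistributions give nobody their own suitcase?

265

Let Aᵢ be the assignments in which traveller i gets their own suitcase. We want the size of the complement of A₁∪…∪A_6.
By inclusion–exclusion this is Σ_{j=0}^{6} (−1)^j C(6,j)·(6−j)!.
Computing: 720 − 720 + 360 − 120 + 30 − 6 + 1 = 265.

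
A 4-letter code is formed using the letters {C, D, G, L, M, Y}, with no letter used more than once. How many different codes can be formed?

360

Choose and order 4 of the 6 symbols: the first letter has 6 options, the next 5, then 4, 3.
That product is 6 × 5 × 4 × 3 = 360.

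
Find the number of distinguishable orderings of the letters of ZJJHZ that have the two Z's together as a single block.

12

Treat the 2 copies of Z as a single block. The multiset to arrange is then {ZZ, H, J, J}, 4 items in all.
That gives (4)!/(2!) = 12 arrangements.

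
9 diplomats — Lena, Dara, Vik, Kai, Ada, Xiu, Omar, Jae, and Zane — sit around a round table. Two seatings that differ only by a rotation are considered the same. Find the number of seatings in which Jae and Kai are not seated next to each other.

All circular seatings of 9 people number (8)! = 40320.
Seatings with Jae beside Kai: treat them as a block with 2 internal orders, giving 2 × (7)! = 10080.
Subtracting, 40320 − 10080 = 30240.

30240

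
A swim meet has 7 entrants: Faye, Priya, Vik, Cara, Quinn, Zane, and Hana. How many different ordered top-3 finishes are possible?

This is an ordered selection of 3 from 7: P(7,3).
That gives 7 × 6 × 5 = 210.

210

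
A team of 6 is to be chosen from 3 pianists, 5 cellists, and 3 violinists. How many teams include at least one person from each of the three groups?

405

Total 6-person selections from all 11: C(11,6) = 462.
Selections missing a whole group: no pianists → C(8,6) = 28; no cellists → C(6,6) = 1; no violinists → C(8,6) = 28.
Add back selections omitting two groups (i.e. drawn from a single group): C(3,6) + C(5,6) + C(3,6) = 0.
By inclusion–exclusion: 462 − 57 + 0 = 405.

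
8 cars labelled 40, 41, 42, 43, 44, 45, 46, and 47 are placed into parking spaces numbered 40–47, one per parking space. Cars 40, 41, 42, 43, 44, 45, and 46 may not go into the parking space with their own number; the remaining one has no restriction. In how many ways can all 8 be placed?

16687

Let Aᵢ (for 40 ≤ i ≤ 46) be the placements that put car i in its forbidden parking space. Any j of these fix j positions, leaving (8−j)! ways to fill the rest, and there are C(7,j) ways to pick which j.
By inclusion–exclusion, the number of valid placements is Σ_{j=0}^{7} (−1)^j C(7,j)·(8−j)!.
Computing: 40320 − 35280 + 15120 − 4200 + 840 − 126 + 14 − 1 = 16687.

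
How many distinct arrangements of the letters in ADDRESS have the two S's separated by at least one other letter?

There are 7!/(2!·2!) = 1260 arrangements of ADDRESS in total.
If the two S's are adjacent, glue them into one block, leaving 6 items to arrange: (6)!/(2!) = 360 ways.
Hence 1260 − 360 = 900.

900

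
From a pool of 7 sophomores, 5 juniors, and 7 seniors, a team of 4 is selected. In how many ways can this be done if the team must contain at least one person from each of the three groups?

1960

Unrestricted: C(19,4) = 3876 ways to pick any 4 of the 19.
Subtract selections that omit an entire group: no sophomores → C(12,4) = 495; no juniors → C(14,4) = 1001; no seniors → C(12,4) = 495.
Add back selections omitting two groups (i.e. drawn from a single group): C(7,4) + C(5,4) + C(7,4) = 75.
By inclusion–exclusion: 3876 − 1991 + 75 = 1960.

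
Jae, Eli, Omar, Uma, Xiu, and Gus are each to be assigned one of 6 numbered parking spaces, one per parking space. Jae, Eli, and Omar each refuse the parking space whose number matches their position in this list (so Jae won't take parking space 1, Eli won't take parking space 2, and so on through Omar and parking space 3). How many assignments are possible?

Let Aᵢ (for i ∈ {1, 2, 3}) be the placements that put person i in their forbidden parking space. Any j of these fix j positions, leaving (6−j)! ways to fill the rest, and there are C(3,j) ways to pick which j.
By inclusion–exclusion, the number of valid placements is Σ_{j=0}^{3} (−1)^j C(3,j)·(6−j)!.
Computing: 720 − 360 + 72 − 6 = 426.

426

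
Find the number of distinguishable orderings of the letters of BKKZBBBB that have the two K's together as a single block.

Treat the 2 copies of K as a single block. The multiset to arrange is then {KK, B, B, B, B, B, Z}, 7 items in all.
That gives (7)!/(5!) = 42 arrangements.

42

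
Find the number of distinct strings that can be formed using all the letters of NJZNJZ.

Letter multiplicities in NJZNJZ: J×2, N×2, Z×2.
So there are 6! / (2!·2!·2!) = 90 distinguishable arrangements.

90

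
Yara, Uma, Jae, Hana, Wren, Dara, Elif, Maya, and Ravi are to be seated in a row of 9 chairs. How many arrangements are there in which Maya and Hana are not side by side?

282240

Of the 9! = 362880 arrangements, those with Maya and Hana adjacent number 2 × 8! = 80640 (treat the pair as a block with 2 internal orders).
So 362880 − 80640 = 282240 arrangements keep them apart.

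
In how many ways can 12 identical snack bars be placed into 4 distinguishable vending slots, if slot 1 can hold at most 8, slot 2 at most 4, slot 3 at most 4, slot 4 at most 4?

Without the upper bounds there are C(15,3) = 455 ways to split 12 among 4 vending slots.
Subtract solutions that violate a single cap (substitute x_i' = x_i − (cap_i+1)): x_1 ≥ 9 gives C(6,3) = 20; x_2 ≥ 5 gives C(10,3) = 120; x_3 ≥ 5 gives C(10,3) = 120; x_4 ≥ 5 gives C(10,3) = 120. Together 380.
Add back pairs where two caps are both exceeded: 0 + 0 + 0 + 10 + 10 + 10 = 30.
By inclusion–exclusion the count is 455 − 380 + 30 = 105.

105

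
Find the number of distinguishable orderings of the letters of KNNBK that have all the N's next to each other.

Treat the 2 copies of N as a single block. The multiset to arrange is then {NN, B, K, K}, 4 items in all.
That gives (4)!/(2!) = 12 arrangements.

12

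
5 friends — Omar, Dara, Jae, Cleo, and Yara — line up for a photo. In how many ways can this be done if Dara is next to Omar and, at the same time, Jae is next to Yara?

Treat {Dara,Omar} as one block (2 orders) and {Jae,Yara} as another (2 orders).
That leaves 3 units to arrange: 2 × 2 × 3! = 4 × 6 = 24.

24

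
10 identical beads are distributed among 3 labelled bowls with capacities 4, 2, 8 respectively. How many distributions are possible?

Ignoring the caps, the number of non-negative solutions to x_1+…+x_3 = 10 is C(12,2) = 66.
Subtract solutions that violate a single cap (substitute x_i' = x_i − (cap_i+1)): x_1 ≥ 5 gives C(7,2) = 21; x_2 ≥ 3 gives C(9,2) = 36; x_3 ≥ 9 gives C(3,2) = 3. Together 60.
Add back pairs where two caps are both exceeded: 6 + 0 + 0 = 6.
By inclusion–exclusion the count is 66 − 60 + 6 = 12.

12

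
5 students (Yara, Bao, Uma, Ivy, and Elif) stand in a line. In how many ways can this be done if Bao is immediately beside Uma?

Treat {Bao, Uma} as a single unit. There are 4 units to order, and the pair itself can be ordered 2 ways.
That gives 2 × 4! = 2 × 24 = 48.

48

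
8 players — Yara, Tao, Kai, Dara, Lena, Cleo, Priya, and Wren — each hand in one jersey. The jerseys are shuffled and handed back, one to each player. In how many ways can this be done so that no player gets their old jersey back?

Let Aᵢ be the assignments in which player i gets their old jersey. We want the size of the complement of A₁∪…∪A_8.
By inclusion–exclusion this is Σ_{j=0}^{8} (−1)^j C(8,j)·(8−j)!.
Computing: 40320 − 40320 + 20160 − 6720 + 1680 − 336 + 56 − 8 + 1 = 14833.

14833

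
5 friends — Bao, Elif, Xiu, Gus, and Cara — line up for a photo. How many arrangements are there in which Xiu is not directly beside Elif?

72

There are 5! = 120 arrangements in all. If Xiu and Elif are adjacent, merging them into one block gives 2·(4)! = 48 arrangements.
Complementary counting: 120 − 48 = 72.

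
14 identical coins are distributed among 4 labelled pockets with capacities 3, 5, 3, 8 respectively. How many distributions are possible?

Without the upper bounds there are C(17,3) = 680 ways to split 14 among 4 pockets.
Subtract solutions that violate a single cap (substitute x_i' = x_i − (cap_i+1)): x_1 ≥ 4 gives C(13,3) = 286; x_2 ≥ 6 gives C(11,3) = 165; x_3 ≥ 4 gives C(13,3) = 286; x_4 ≥ 9 gives C(8,3) = 56. Together 793.
Add back pairs where two caps are both exceeded: 35 + 84 + 4 + 35 + 0 + 4 = 162.
Subtract triples: 1 + 0 + 0 + 0 = 1.
By inclusion–exclusion the count is 680 − 793 + 162 − 1 = 48.

48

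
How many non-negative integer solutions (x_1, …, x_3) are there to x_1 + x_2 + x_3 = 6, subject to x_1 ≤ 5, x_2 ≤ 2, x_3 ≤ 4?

Ignoring the caps, the number of non-negative solutions to x_1+…+x_3 = 6 is C(8,2) = 28.
Subtract solutions that violate a single cap (substitute x_i' = x_i − (cap_i+1)): x_1 ≥ 6 gives C(2,2) = 1; x_2 ≥ 3 gives C(5,2) = 10; x_3 ≥ 5 gives C(3,2) = 3. Together 14.
No two caps can be exceeded simultaneously, so the pair terms are all 0.
By inclusion–exclusion the count is 28 − 14 + 0 = 14.

14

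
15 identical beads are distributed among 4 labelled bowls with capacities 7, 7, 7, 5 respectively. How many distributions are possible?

Ignoring the caps, the number of non-negative solutions to x_1+…+x_4 = 15 is C(18,3) = 816.
Subtract solutions that violate a single cap (substitute x_i' = x_i − (cap_i+1)): x_1 ≥ 8 gives C(10,3) = 120; x_2 ≥ 8 gives C(10,3) = 120; x_3 ≥ 8 gives C(10,3) = 120; x_4 ≥ 6 gives C(12,3) = 220. Together 580.
Add back pairs where two caps are both exceeded: 0 + 0 + 4 + 0 + 4 + 4 = 12.
By inclusion–exclusion the count is 816 − 580 + 12 = 248.

248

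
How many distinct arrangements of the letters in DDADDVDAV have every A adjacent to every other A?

168

Treat the 2 copies of A as a single block. The multiset to arrange is then {AA, D, D, D, D, D, V, V}, 8 items in all.
That gives (8)!/(5!·2!) = 168 arrangements.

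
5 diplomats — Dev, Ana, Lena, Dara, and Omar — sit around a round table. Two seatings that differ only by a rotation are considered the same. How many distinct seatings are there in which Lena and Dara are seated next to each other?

Treat {Lena, Dara} as one unit (2 internal orders) and seat the resulting 4 units around the table: (3)! circular arrangements.
So 2 × (3)! = 2 × 6 = 12.

12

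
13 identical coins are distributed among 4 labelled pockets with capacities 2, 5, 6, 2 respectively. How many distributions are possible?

10

Ignoring the caps, the number of non-negative solutions to x_1+…+x_4 = 13 is C(16,3) = 560.
Subtract solutions that violate a single cap (substitute x_i' = x_i − (cap_i+1)): x_1 ≥ 3 gives C(13,3) = 286; x_2 ≥ 6 gives C(10,3) = 120; x_3 ≥ 7 gives C(9,3) = 84; x_4 ≥ 3 gives C(13,3) = 286. Together 776.
Add back pairs where two caps are both exceeded: 35 + 20 + 120 + 1 + 35 + 20 = 231.
Subtract triples: 0 + 4 + 1 + 0 = 5.
By inclusion–exclusion the count is 560 − 776 + 231 − 5 = 10.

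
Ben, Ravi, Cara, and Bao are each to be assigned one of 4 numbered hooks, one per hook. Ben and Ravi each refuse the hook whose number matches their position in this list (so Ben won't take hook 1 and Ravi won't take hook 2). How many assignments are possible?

Let Aᵢ (for i ∈ {1, 2}) be the placements that put person i in their forbidden hook. Any j of these fix j positions, leaving (4−j)! ways to fill the rest, and there are C(2,j) ways to pick which j.
By inclusion–exclusion, the number of valid placements is Σ_{j=0}^{2} (−1)^j C(2,j)·(4−j)!.
Computing: 24 − 12 + 2 = 14.

14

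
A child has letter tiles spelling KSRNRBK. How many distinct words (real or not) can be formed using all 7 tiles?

1260

KSRNRBK has 7 letters with K appearing twice and R appearing twice.
Dividing 7! = 5040 by 2!·2! = 4 for the repeated letters gives 1260.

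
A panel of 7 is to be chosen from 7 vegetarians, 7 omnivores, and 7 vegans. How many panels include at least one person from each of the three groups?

Unrestricted: C(21,7) = 116280 ways to pick any 7 of the 21.
Subtract selections that omit an entire group: no vegetarians → C(14,7) = 3432; no omnivores → C(14,7) = 3432; no vegans → C(14,7) = 3432.
Add back selections omitting two groups (i.e. drawn from a single group): C(7,7) + C(7,7) + C(7,7) = 3.
By inclusion–exclusion: 116280 − 10296 + 3 = 105987.

105987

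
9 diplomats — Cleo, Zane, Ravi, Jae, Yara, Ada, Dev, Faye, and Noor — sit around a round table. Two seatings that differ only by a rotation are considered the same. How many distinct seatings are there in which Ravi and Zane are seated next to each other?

10080

Treat {Ravi, Zane} as one unit (2 internal orders) and seat the resulting 8 units around the table: (7)! circular arrangements.
So 2 × (7)! = 2 × 5040 = 10080.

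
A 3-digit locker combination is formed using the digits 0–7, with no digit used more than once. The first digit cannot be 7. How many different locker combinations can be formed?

294

The first digit has 8−1 = 7 choices (anything except 7).
The remaining 2 digits are filled from the other 7 symbols without repetition: 7 × 6 = 42.
Total: 7 × 42 = 294.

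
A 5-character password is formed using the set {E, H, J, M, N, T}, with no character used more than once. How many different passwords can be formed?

720

Choose and order 5 of the 6 symbols: the first character has 6 options, the next 5, and so on down to 2.
6 × 5 × 4 × 3 × 2 = 720.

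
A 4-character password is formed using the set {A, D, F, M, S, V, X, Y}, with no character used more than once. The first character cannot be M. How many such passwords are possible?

The first character has 8−1 = 7 choices (anything except M).
The remaining 3 characters are filled from the other 7 symbols without repetition: 7 × 6 × 5 = 210.
Total: 7 × 210 = 1470.

1470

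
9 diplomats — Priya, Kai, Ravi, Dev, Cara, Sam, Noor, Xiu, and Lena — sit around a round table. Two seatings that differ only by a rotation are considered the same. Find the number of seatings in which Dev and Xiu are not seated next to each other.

All circular seatings of 9 people number (8)! = 40320.
Those with Dev next to Xiu: fuse the pair into one unit and seat 8 units around a circle — 2·(7)! = 10080.
Subtracting, 40320 − 10080 = 30240.

30240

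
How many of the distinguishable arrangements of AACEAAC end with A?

With the last slot taken by A, it remains to arrange the other 6 letters (ACEAAC).
Those 6 letters have A appearing 3 times and C appearing twice, giving (6)!/(3!·2!) = 60.

60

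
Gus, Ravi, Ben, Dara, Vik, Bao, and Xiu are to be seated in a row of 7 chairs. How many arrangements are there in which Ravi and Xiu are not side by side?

3600

There are 7! = 5040 arrangements in all. If Ravi and Xiu are adjacent, merging them into one block gives 2·(6)! = 1440 arrangements.
So 5040 − 1440 = 3600 arrangements keep them apart.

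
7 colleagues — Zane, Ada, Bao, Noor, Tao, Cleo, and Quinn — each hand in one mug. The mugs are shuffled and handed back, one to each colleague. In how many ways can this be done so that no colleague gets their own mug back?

Count assignments avoiding every fixed point. For any j of the 7 colleagues fixed to their own mug, the other 7−j can be arranged in (7−j)! ways.
By inclusion–exclusion this is Σ_{j=0}^{7} (−1)^j C(7,j)·(7−j)!.
Computing: 5040 − 5040 + 2520 − 840 + 210 − 42 + 7 − 1 = 1854.

1854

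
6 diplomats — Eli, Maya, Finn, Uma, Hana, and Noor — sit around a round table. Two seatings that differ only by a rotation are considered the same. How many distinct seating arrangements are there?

Fix one person's seat to break rotational symmetry; the remaining 5 people can be arranged in (5)! = 120 ways.

120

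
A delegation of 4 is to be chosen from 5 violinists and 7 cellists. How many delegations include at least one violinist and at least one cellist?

455

Total 4-person selections from all 12: C(12,4) = 495.
Subtract selections that omit an entire group: no violinists → C(7,4) = 35; no cellists → C(5,4) = 5.
Both groups omitted at once is impossible, so 495 − 40 = 455.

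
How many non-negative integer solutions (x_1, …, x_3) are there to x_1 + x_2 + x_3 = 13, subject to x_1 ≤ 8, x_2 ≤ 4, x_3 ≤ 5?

15

By stars and bars, unrestricted non-negative solutions to x_1+…+x_3 = 13 number C(13+2,2) = 105.
Subtract solutions that violate a single cap (substitute x_i' = x_i − (cap_i+1)): x_1 ≥ 9 gives C(6,2) = 15; x_2 ≥ 5 gives C(10,2) = 45; x_3 ≥ 6 gives C(9,2) = 36. Together 96.
Add back pairs where two caps are both exceeded: 0 + 0 + 6 = 6.
By inclusion–exclusion the count is 105 − 96 + 6 = 15.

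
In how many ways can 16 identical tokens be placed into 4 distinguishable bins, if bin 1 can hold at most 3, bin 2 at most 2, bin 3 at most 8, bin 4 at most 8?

By stars and bars, unrestricted non-negative solutions to x_1+…+x_4 = 16 number C(16+3,3) = 969.
Subtract solutions that violate a single cap (substitute x_i' = x_i − (cap_i+1)): x_1 ≥ 4 gives C(15,3) = 455; x_2 ≥ 3 gives C(16,3) = 560; x_3 ≥ 9 gives C(10,3) = 120; x_4 ≥ 9 gives C(10,3) = 120. Together 1255.
Add back pairs where two caps are both exceeded: 220 + 20 + 20 + 35 + 35 + 0 = 330.
Subtract triples: 1 + 1 + 0 + 0 = 2.
By inclusion–exclusion the count is 969 − 1255 + 330 − 2 = 42.

42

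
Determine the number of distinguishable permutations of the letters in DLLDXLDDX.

1260

The 9 letters of DLLDXLDDX have repeats: D appearing 4 times, L appearing 3 times, and X appearing twice.
The number of distinct arrangements is 9!/(4!·3!·2!) = 362880/288 = 1260.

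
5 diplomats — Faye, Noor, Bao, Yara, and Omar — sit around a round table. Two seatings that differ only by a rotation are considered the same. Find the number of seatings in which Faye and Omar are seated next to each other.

12

Treat {Faye, Omar} as one unit (2 internal orders) and seat the resulting 4 units around the table: (3)! circular arrangements.
So 2 × (3)! = 2 × 6 = 12.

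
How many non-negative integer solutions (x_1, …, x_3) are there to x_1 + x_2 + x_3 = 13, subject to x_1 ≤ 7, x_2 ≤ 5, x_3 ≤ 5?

Without the upper bounds there are C(15,2) = 105 ways to split 13 among 3 variables.
Subtract solutions that violate a single cap (substitute x_i' = x_i − (cap_i+1)): x_1 ≥ 8 gives C(7,2) = 21; x_2 ≥ 6 gives C(9,2) = 36; x_3 ≥ 6 gives C(9,2) = 36. Together 93.
Add back pairs where two caps are both exceeded: 0 + 0 + 3 = 3.
By inclusion–exclusion the count is 105 − 93 + 3 = 15.

15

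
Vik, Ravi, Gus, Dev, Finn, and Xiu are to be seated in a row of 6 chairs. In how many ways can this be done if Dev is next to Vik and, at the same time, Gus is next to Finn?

Treat {Dev,Vik} as one block (2 orders) and {Gus,Finn} as another (2 orders).
That leaves 4 units to arrange: 2 × 2 × 4! = 4 × 24 = 96.

96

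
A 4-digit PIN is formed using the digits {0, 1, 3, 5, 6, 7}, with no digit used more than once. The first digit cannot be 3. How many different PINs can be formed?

300

The first digit has 6−1 = 5 choices (anything except 3).
The remaining 3 digits are filled from the other 5 symbols without repetition: 5 × 4 × 3 = 60.
Total: 5 × 60 = 300.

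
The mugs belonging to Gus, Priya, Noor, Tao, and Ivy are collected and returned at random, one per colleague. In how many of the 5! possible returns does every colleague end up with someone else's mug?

44

This is the derangement count D_5: permutations of 5 items with no fixed point.
By inclusion–exclusion this is Σ_{j=0}^{5} (−1)^j C(5,j)·(5−j)!.
Computing: 120 − 120 + 60 − 20 + 5 − 1 = 44.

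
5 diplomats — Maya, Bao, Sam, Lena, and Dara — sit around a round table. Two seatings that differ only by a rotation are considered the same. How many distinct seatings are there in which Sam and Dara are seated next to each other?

12

Glue Sam and Dara into a block (2 internal orders). Seating 4 units around a circle gives (3)! arrangements.
So 2 × (3)! = 2 × 6 = 12.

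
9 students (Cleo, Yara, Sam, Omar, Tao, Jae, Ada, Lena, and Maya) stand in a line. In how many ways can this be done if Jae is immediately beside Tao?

80640

Treat {Jae, Tao} as a single unit. There are 8 units to order, and the pair itself can be ordered 2 ways.
So the count is 2·(8)! = 80640.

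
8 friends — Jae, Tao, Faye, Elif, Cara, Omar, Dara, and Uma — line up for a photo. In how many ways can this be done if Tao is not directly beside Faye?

There are 8! = 40320 arrangements in all. If Tao and Faye are adjacent, merging them into one block gives 2·(7)! = 10080 arrangements.
So 40320 − 10080 = 30240 arrangements keep them apart.

30240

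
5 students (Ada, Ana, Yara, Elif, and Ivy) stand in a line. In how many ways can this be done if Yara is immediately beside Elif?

Place the 3 others and the Yara-Elif pair as 4 objects in a line; the pair has 2 internal arrangements.
That gives 2 × 4! = 2 × 24 = 48.

48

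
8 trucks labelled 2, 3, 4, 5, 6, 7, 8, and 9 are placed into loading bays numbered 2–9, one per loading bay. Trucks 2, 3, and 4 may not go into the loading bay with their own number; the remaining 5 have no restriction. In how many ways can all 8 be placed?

27240

Let Aᵢ (for i ∈ {2, 3, 4}) be the placements that put truck i in its forbidden loading bay. Any j of these fix j positions, leaving (8−j)! ways to fill the rest, and there are C(3,j) ways to pick which j.
By inclusion–exclusion, the number of valid placements is Σ_{j=0}^{3} (−1)^j C(3,j)·(8−j)!.
Computing: 40320 − 15120 + 2160 − 120 = 27240.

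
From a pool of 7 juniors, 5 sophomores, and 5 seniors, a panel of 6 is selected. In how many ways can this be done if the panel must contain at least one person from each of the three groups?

Total 6-person selections from all 17: C(17,6) = 12376.
Selections missing a whole group: no juniors → C(10,6) = 210; no sophomores → C(12,6) = 924; no seniors → C(12,6) = 924.
Add back selections omitting two groups (i.e. drawn from a single group): C(7,6) + C(5,6) + C(5,6) = 7.
By inclusion–exclusion: 12376 − 2058 + 7 = 10325.

10325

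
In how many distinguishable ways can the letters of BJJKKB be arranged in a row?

90

Letter multiplicities in BJJKKB: B×2, J×2, K×2.
Dividing 6! = 720 by 2!·2!·2! = 8 for the repeated letters gives 90.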